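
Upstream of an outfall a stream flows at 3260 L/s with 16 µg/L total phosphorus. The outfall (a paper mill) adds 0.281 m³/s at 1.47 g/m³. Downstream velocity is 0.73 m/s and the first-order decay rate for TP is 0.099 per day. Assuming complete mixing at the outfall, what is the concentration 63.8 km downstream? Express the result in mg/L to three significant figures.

0.119 mg/L

3260 L/s = 3.26 m³/s.
16 µg/L = 0.016 mg/L.
After complete mixing, C₀ = (0.281·1.47 + 3.26·0.016) / 3.541 = 0.1314 mg/L.
Travel time t = 6.38e+04 m / 0.73 m/s = 8.74e+04 s = 1.012 d.
C = 0.1314·exp(−0.099·1.012) = 0.1314·0.9047 = 0.1189 mg/L.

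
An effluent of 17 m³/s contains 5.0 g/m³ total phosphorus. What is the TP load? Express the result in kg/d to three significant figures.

7340 kg/d

Mass flux = Q·C = 17 m³/s × 5 g/m³ = 85 g/s.
= 85 g/s × 86.4 = 7344 kg/d.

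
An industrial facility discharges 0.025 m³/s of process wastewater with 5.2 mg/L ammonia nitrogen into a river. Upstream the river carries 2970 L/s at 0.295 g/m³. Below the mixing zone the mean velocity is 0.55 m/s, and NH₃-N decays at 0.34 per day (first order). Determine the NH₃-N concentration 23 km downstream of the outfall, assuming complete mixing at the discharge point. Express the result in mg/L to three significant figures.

2970 L/s = 2.97 m³/s.
After complete mixing, C₀ = (0.025·5.2 + 2.97·0.295) / 2.995 = 0.3359 mg/L.
Travel time t = 2.3e+04 m / 0.55 m/s = 4.182e+04 s = 0.484 d.
C = 0.3359·exp(−0.34·0.484) = 0.3359·0.8483 = 0.285 mg/L.

0.285 mg/L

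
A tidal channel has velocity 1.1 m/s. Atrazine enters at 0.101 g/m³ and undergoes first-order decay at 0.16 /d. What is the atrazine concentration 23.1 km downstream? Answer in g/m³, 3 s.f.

0.0971 g/m³

Travel time t = 23.1 km / 1.1 m/s = 2.31e+04/1.1 = 2.1e+04 s = 0.2431 d.
First-order decay: C = 0.101·exp(−0.16·0.2431) = 0.101·0.9619 = 0.09715 g/m³.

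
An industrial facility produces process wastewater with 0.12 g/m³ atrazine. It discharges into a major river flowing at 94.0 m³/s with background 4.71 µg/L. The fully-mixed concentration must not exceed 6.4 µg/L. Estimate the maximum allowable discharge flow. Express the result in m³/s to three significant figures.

1.40 m³/s

4.71 µg/L = 0.00471 mg/L.
6.4 µg/L = 0.0064 mg/L.
Mass balance at complete mixing: C_std·(Q_w + Q_r) = Q_w·C_e + Q_r·C_b.
Rearranging, Q_w = Q_r·(C_std − C_b)/(C_e − C_std) = 94.0·(0.0064 − 0.00471) / (0.12 − 0.0064) = 1.398 m³/s.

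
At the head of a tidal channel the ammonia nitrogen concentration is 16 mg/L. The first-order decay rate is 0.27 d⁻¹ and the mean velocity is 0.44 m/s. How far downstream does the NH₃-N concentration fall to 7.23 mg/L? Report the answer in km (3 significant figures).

From C = C₀·e^(−kt), t = ln(C₀/C)/k = ln(16/7.23)/0.27 = 0.7943/0.27 = 2.942 d.
Distance = v·t = 0.44 m/s × 2.542e+05 s = 1.118e+05 m = 111.8 km.

112 km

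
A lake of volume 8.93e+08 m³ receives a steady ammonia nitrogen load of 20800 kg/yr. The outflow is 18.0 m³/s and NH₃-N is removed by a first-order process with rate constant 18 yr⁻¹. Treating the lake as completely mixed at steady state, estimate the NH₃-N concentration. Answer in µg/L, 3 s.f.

Outflow Q = 18.0 m³/s × 3.156e+07 s/yr = 5.68e+08 m³/yr.
Steady-state CSTR mass balance: W = Q·C + k·V·C, so C = W/(Q + kV).
Q + kV = 5.68e+08 + 18·8.93e+08 = 1.664e+10 m³/yr.
C = 20800/1.664e+10 = 1.25e-06 kg/m³ = 0.00125 mg/L = 1.25 µg/L.

1.25 µg/L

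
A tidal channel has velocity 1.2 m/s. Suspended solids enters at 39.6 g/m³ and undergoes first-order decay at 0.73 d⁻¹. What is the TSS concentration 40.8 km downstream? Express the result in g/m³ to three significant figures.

29.7 g/m³

Travel time t = 40.8 km / 1.2 m/s = 4.08e+04/1.2 = 3.4e+04 s = 0.3935 d.
First-order decay: C = 39.6·exp(−0.73·0.3935) = 39.6·0.7503 = 29.71 g/m³.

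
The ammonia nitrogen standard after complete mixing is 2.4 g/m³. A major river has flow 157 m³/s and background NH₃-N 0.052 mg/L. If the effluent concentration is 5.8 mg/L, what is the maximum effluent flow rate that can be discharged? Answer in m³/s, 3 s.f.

Mass balance at complete mixing: C_std·(Q_w + Q_r) = Q_w·C_e + Q_r·C_b.
Rearranging, Q_w = Q_r·(C_std − C_b)/(C_e − C_std) = 157·(2.4 − 0.052) / (5.8 − 2.4) = 108.4 m³/s.

108 m³/s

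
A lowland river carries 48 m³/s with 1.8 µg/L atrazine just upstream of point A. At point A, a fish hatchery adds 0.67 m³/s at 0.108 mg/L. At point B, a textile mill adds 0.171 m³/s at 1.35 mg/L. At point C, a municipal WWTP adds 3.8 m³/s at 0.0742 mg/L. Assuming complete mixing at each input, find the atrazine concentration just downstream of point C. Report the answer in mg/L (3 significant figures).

0.0128 mg/L

1.8 µg/L = 0.0018 mg/L.
After input A: C = (48·0.0018 + 0.67·0.108) / 48.67 = 0.003262 mg/L.
After input B: C = (48.67·0.003262 + 0.171·1.35) / 48.84 = 0.007977 mg/L.
After input C: C = (48.84·0.007977 + 3.8·0.0742) / 52.64 = 0.01276 mg/L.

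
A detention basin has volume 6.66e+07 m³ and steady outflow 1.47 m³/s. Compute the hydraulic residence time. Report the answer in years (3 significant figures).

1.44 yr

Q = 1.47 m³/s × 3.156e+07 s/yr = 4.639e+07 m³/yr.
Hydraulic residence time τ = V/Q = 6.66e+07/4.639e+07 = 1.436 yr.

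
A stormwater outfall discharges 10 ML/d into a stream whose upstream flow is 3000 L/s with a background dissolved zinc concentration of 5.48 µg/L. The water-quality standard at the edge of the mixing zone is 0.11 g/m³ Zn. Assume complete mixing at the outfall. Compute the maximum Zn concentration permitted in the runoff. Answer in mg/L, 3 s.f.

10 ML/d = 0.1157 m³/s.
3000 L/s = 3 m³/s.
5.48 µg/L = 0.00548 mg/L.
Mass balance: 0.11·3.116 = 0.1157·Cₑ + 3·0.00548.
Cₑ = (0.3427 − 0.01644) / 0.1157 = 2.819 mg/L.

2.82 mg/L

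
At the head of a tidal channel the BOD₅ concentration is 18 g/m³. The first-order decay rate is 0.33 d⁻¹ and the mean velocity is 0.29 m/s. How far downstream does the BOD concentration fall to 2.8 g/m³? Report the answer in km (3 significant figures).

141 km

From C = C₀·e^(−kt), t = ln(C₀/C)/k = ln(18/2.8)/0.33 = 1.861/0.33 = 5.639 d.
Distance = v·t = 0.29 m/s × 4.872e+05 s = 1.413e+05 m = 141.3 km.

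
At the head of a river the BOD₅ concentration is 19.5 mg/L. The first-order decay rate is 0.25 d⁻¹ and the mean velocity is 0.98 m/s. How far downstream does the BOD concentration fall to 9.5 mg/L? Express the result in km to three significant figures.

244 km

From C = C₀·e^(−kt), t = ln(C₀/C)/k = ln(19.5/9.5)/0.25 = 0.7191/0.25 = 2.876 d.
Distance = v·t = 0.98 m/s × 2.485e+05 s = 2.436e+05 m = 243.6 km.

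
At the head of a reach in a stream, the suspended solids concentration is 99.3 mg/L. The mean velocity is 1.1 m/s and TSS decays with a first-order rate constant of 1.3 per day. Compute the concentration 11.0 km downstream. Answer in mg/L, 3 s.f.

85.4 mg/L

Travel time t = 11.0 km / 1.1 m/s = 1.1e+04/1.1 = 1e+04 s = 0.1157 d.
First-order decay: C = 99.3·exp(−1.3·0.1157) = 99.3·0.8603 = 85.43 mg/L.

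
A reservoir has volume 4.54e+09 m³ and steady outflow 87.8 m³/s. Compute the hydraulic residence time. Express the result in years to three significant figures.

1.64 yr

Q = 87.8 m³/s × 3.156e+07 s/yr = 2.771e+09 m³/yr.
Hydraulic residence time τ = V/Q = 4.54e+09/2.771e+09 = 1.639 yr.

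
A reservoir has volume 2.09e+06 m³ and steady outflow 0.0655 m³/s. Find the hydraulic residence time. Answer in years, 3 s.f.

Q = 0.0655 m³/s × 3.156e+07 s/yr = 2.067e+06 m³/yr.
Hydraulic residence time τ = V/Q = 2.09e+06/2.067e+06 = 1.011 yr.

1.01 yr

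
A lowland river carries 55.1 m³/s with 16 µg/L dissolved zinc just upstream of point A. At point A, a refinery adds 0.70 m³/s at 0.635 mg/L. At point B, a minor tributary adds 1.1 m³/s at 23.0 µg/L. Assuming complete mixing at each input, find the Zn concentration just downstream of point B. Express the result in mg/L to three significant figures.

16 µg/L = 0.016 mg/L.
After input A: C = (55.1·0.016 + 0.7·0.635) / 55.8 = 0.02377 mg/L.
23.0 µg/L = 0.023 mg/L.
After input B: C = (55.8·0.02377 + 1.1·0.023) / 56.9 = 0.02375 mg/L.

0.0238 mg/L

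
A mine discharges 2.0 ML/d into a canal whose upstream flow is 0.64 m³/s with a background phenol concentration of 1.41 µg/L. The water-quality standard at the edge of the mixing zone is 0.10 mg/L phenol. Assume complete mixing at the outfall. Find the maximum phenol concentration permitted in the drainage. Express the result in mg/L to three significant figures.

2.0 ML/d = 0.02315 m³/s.
1.41 µg/L = 0.00141 mg/L.
Mass balance: 0.1·0.6631 = 0.02315·Cₑ + 0.64·0.00141.
Cₑ = (0.06631 − 0.0009024) / 0.02315 = 2.826 mg/L.

2.83 mg/L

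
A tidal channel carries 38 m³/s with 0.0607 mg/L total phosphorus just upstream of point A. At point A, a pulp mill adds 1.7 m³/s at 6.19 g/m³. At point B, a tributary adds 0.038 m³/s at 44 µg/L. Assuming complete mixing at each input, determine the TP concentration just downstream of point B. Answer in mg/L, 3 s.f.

0.323 mg/L

After input A: C = (38·0.0607 + 1.7·6.19) / 39.7 = 0.3232 mg/L.
44 µg/L = 0.044 mg/L.
After input B: C = (39.7·0.3232 + 0.038·0.044) / 39.74 = 0.3229 mg/L.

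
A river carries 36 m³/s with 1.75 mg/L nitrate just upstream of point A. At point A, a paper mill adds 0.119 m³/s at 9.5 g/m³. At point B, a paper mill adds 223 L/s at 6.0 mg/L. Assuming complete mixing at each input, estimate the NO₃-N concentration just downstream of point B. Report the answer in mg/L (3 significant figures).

After input A: C = (36·1.75 + 0.119·9.5) / 36.12 = 1.776 mg/L.
223 L/s = 0.223 m³/s.
After input B: C = (36.12·1.776 + 0.223·6) / 36.34 = 1.801 mg/L.

1.80 mg/L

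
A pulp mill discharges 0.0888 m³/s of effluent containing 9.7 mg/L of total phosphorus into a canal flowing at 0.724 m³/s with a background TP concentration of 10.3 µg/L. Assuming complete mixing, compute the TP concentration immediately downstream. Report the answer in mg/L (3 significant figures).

1.07 mg/L

10.3 µg/L = 0.0103 mg/L.
Flow-weighted mixing gives C = (0.0888·9.7 + 0.724·0.0103) / (0.0888 + 0.724) = 0.8688/0.8128 = 1.069 mg/L.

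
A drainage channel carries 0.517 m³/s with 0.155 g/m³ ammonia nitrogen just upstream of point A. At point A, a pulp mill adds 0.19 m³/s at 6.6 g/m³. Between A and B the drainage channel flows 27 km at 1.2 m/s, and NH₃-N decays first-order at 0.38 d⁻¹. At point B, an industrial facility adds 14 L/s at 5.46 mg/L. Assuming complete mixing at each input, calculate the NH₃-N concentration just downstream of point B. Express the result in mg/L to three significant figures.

1.78 mg/L

After input A: C = (0.517·0.155 + 0.19·6.6) / 0.707 = 1.887 mg/L.
Over the 27 km reach to input B (t = 2.25e+04 s = 0.2604 d), decay gives C = 1.887·exp(−0.38·0.2604) = 1.709 mg/L.
14 L/s = 0.014 m³/s.
After input B: C = (0.707·1.709 + 0.014·5.46) / 0.721 = 1.782 mg/L.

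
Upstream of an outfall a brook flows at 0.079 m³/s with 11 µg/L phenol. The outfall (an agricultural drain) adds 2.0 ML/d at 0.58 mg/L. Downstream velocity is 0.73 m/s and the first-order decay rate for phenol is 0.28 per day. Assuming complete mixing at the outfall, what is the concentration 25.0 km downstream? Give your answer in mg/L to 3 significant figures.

0.125 mg/L

2.0 ML/d = 0.02315 m³/s.
11 µg/L = 0.011 mg/L.
After complete mixing, C₀ = (0.02315·0.58 + 0.079·0.011) / 0.1021 = 0.1399 mg/L.
Travel time t = 2.5e+04 m / 0.73 m/s = 3.425e+04 s = 0.3964 d.
C = 0.1399·exp(−0.28·0.3964) = 0.1399·0.895 = 0.1252 mg/L.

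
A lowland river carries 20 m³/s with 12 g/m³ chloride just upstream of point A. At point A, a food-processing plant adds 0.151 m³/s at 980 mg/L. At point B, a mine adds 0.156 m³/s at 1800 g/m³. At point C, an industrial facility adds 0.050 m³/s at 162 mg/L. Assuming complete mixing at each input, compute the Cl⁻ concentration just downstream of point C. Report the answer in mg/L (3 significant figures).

33.3 mg/L

After input A: C = (20·12 + 0.151·980) / 20.15 = 19.25 mg/L.
After input B: C = (20.15·19.25 + 0.156·1800) / 20.31 = 32.93 mg/L.
After input C: C = (20.31·32.93 + 0.05·162) / 20.36 = 33.25 mg/L.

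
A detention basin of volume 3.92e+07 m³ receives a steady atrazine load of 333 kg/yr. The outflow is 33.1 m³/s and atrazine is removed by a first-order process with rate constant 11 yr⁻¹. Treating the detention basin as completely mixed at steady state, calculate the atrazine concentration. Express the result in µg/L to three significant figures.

0.226 µg/L

Outflow Q = 33.1 m³/s × 3.156e+07 s/yr = 1.045e+09 m³/yr.
Steady-state CSTR mass balance: W = Q·C + k·V·C, so C = W/(Q + kV).
Q + kV = 1.045e+09 + 11·3.92e+07 = 1.476e+09 m³/yr.
C = 333/1.476e+09 = 2.256e-07 kg/m³ = 0.0002256 mg/L = 0.2256 µg/L.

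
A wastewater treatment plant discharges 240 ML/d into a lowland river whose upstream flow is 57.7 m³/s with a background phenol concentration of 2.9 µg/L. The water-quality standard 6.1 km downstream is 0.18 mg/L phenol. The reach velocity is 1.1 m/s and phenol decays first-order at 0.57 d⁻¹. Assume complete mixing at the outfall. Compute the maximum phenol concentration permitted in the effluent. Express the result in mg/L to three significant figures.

240 ML/d = 2.778 m³/s.
2.9 µg/L = 0.0029 mg/L.
Travel time to the compliance point: t = 6100/1.1 = 5545 s = 0.06418 d; decay factor exp(−0.57·0.06418) = 0.9641.
So the concentration just after mixing may be at most 0.18/0.9641 = 0.1867 mg/L.
Mass balance: 0.1867·60.48 = 2.778·Cₑ + 57.7·0.0029.
Cₑ = (11.29 − 0.1673) / 2.778 = 4.005 mg/L.

4.00 mg/L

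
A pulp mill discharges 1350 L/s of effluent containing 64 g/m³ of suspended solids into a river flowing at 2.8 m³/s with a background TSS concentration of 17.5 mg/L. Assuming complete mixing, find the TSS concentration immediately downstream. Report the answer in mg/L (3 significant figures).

32.6 mg/L

1350 L/s = 1.35 m³/s.
Flow-weighted mixing gives C = (1.35·64 + 2.8·17.5) / (1.35 + 2.8) = 135.4/4.15 = 32.63 mg/L.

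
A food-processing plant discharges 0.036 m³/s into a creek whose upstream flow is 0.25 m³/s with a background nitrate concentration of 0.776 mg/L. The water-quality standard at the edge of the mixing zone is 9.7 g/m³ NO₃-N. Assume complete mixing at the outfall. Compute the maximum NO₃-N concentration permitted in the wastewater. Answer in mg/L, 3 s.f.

Mass balance: 9.7·0.286 = 0.036·Cₑ + 0.25·0.776.
Cₑ = (2.774 − 0.194) / 0.036 = 71.67 mg/L.

71.7 mg/L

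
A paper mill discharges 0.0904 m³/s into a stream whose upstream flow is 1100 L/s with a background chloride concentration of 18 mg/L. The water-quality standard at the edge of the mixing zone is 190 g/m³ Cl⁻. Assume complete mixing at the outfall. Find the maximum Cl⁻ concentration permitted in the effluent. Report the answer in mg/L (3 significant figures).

1100 L/s = 1.1 m³/s.
Mass balance: 190·1.19 = 0.0904·Cₑ + 1.1·18.
Cₑ = (226.2 − 19.8) / 0.0904 = 2283 mg/L.

2280 mg/L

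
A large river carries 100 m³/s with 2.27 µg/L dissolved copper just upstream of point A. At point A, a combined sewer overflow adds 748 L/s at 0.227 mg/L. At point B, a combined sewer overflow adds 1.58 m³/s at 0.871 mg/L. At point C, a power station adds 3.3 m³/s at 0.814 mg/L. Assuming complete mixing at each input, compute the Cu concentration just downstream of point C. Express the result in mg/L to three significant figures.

0.0422 mg/L

2.27 µg/L = 0.00227 mg/L.
748 L/s = 0.748 m³/s.
After input A: C = (100·0.00227 + 0.748·0.227) / 100.7 = 0.003939 mg/L.
After input B: C = (100.7·0.003939 + 1.58·0.871) / 102.3 = 0.01733 mg/L.
After input C: C = (102.3·0.01733 + 3.3·0.814) / 105.6 = 0.04222 mg/L.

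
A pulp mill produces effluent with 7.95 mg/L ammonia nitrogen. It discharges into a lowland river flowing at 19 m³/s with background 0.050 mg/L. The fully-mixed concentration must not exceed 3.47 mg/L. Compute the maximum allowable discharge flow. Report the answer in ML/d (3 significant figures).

Mass balance at complete mixing: C_std·(Q_w + Q_r) = Q_w·C_e + Q_r·C_b.
Rearranging, Q_w = Q_r·(C_std − C_b)/(C_e − C_std) = 19·(3.47 − 0.05) / (7.95 − 3.47) = 14.5 m³/s.
= 1253 ML/d.

1250 ML/d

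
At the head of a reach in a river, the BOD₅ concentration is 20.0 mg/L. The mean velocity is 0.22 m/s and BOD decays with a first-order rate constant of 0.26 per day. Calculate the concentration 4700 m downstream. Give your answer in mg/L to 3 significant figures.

18.8 mg/L

Travel time t = 4700 m / 0.22 m/s = 4700/0.22 = 2.136e+04 s = 0.2473 d.
First-order decay: C = 20.0·exp(−0.26·0.2473) = 20.0·0.9377 = 18.75 mg/L.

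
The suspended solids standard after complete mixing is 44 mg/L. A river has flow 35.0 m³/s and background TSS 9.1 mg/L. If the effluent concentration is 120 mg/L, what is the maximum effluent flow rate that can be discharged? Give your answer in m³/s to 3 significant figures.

16.1 m³/s

Mass balance at complete mixing: C_std·(Q_w + Q_r) = Q_w·C_e + Q_r·C_b.
Rearranging, Q_w = Q_r·(C_std − C_b)/(C_e − C_std) = 35.0·(44 − 9.1) / (120 − 44) = 16.07 m³/s.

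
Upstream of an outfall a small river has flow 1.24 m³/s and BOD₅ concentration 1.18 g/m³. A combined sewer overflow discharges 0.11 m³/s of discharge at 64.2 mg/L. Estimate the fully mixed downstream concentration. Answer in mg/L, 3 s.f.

Flow-weighted mixing gives C = (0.11·64.2 + 1.24·1.18) / (0.11 + 1.24) = 8.525/1.35 = 6.315 mg/L.

6.31 mg/L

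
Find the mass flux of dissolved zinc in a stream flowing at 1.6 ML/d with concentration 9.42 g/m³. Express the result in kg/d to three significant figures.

1.6 ML/d = 0.01852 m³/s.
Mass flux = Q·C = 0.01852 m³/s × 9.42 g/m³ = 0.1744 g/s.
= 0.1744 g/s × 86.4 = 15.07 kg/d.

15.1 kg/d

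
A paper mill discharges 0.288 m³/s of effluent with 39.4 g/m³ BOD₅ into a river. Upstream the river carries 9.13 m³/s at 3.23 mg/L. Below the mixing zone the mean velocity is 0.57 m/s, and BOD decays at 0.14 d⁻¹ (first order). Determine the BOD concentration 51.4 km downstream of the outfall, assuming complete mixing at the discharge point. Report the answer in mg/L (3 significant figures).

After complete mixing, C₀ = (0.288·39.4 + 9.13·3.23) / 9.418 = 4.336 mg/L.
Travel time t = 5.14e+04 m / 0.57 m/s = 9.018e+04 s = 1.044 d.
C = 4.336·exp(−0.14·1.044) = 4.336·0.8641 = 3.747 mg/L.

3.75 mg/L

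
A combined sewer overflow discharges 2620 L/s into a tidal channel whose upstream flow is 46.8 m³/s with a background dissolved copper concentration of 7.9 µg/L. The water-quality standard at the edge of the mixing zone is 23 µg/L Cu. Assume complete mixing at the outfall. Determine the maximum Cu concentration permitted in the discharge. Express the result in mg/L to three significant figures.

0.293 mg/L

2620 L/s = 2.62 m³/s.
7.9 µg/L = 0.0079 mg/L.
23 µg/L = 0.023 mg/L.
Mass balance: 0.023·49.42 = 2.62·Cₑ + 46.8·0.0079.
Cₑ = (1.137 − 0.3697) / 2.62 = 0.2927 mg/L.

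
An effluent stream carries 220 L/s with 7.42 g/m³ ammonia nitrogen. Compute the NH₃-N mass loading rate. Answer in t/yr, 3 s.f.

220 L/s = 0.22 m³/s.
Mass flux = Q·C = 0.22 m³/s × 7.42 g/m³ = 1.632 g/s.
= 1.632 g/s × 31.56 = 51.51 t/yr.

51.5 t/yr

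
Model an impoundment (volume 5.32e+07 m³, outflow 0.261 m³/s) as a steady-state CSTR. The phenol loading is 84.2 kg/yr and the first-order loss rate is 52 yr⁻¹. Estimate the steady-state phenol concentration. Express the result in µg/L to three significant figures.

0.0303 µg/L

Outflow Q = 0.261 m³/s × 3.156e+07 s/yr = 8.237e+06 m³/yr.
Steady-state CSTR mass balance: W = Q·C + k·V·C, so C = W/(Q + kV).
Q + kV = 8.237e+06 + 52·5.32e+07 = 2.775e+09 m³/yr.
C = 84.2/2.775e+09 = 3.035e-08 kg/m³ = 3.035e-05 mg/L = 0.03035 µg/L.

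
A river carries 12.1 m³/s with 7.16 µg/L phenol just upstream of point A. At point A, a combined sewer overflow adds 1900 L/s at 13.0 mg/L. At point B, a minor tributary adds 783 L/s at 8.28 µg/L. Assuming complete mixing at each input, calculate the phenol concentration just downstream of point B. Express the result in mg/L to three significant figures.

1.68 mg/L

7.16 µg/L = 0.00716 mg/L.
1900 L/s = 1.9 m³/s.
After input A: C = (12.1·0.00716 + 1.9·13) / 14 = 1.77 mg/L.
783 L/s = 0.783 m³/s.
8.28 µg/L = 0.00828 mg/L.
After input B: C = (14·1.77 + 0.783·0.00828) / 14.78 = 1.677 mg/L.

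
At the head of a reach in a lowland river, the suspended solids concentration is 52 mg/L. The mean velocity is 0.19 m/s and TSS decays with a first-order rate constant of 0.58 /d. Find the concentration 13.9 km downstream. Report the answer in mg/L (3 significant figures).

Travel time t = 13.9 km / 0.19 m/s = 1.39e+04/0.19 = 7.316e+04 s = 0.8467 d.
First-order decay: C = 52·exp(−0.58·0.8467) = 52·0.6119 = 31.82 mg/L.

31.8 mg/L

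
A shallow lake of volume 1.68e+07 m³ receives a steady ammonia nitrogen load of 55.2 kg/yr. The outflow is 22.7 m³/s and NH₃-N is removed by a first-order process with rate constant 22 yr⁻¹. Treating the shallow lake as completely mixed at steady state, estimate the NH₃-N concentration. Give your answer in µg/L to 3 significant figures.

Outflow Q = 22.7 m³/s × 3.156e+07 s/yr = 7.164e+08 m³/yr.
Steady-state CSTR mass balance: W = Q·C + k·V·C, so C = W/(Q + kV).
Q + kV = 7.164e+08 + 22·1.68e+07 = 1.086e+09 m³/yr.
C = 55.2/1.086e+09 = 5.083e-08 kg/m³ = 5.083e-05 mg/L = 0.05083 µg/L.

0.0508 µg/L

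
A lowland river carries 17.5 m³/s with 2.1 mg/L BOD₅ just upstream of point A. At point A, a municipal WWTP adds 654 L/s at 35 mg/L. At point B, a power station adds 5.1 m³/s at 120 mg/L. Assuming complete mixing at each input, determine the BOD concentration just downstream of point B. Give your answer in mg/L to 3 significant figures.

28.9 mg/L

654 L/s = 0.654 m³/s.
After input A: C = (17.5·2.1 + 0.654·35) / 18.15 = 3.285 mg/L.
After input B: C = (18.15·3.285 + 5.1·120) / 23.25 = 28.88 mg/L.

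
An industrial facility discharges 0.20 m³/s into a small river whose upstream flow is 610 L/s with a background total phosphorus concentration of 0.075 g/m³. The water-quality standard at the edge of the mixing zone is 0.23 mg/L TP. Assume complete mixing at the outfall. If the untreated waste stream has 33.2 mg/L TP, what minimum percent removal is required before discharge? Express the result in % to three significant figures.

97.9 %

610 L/s = 0.61 m³/s.
Mass balance: 0.23·0.81 = 0.2·Cₑ + 0.61·0.075.
Cₑ = (0.1863 − 0.04575) / 0.2 = 0.7027 mg/L.
Required removal = 1 − 0.7027/33.2 = 97.88 %.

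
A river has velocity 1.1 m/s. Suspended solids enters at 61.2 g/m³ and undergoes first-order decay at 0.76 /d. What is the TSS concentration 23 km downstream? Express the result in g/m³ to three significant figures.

50.9 g/m³

Travel time t = 23 km / 1.1 m/s = 2.3e+04/1.1 = 2.091e+04 s = 0.242 d.
First-order decay: C = 61.2·exp(−0.76·0.242) = 61.2·0.832 = 50.92 g/m³.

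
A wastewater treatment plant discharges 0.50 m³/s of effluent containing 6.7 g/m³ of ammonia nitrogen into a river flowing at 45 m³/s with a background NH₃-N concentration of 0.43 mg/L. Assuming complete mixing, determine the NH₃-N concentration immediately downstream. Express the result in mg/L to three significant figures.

Conservation of mass across the mixing zone: C = (0.5·6.7 + 45·0.43) / (0.5 + 45) = 22.7/45.5 = 0.4989 mg/L.

0.499 mg/L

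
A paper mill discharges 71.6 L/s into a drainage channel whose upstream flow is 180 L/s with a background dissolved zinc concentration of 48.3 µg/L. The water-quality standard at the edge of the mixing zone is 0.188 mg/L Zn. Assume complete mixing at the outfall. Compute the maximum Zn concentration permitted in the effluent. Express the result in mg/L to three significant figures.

71.6 L/s = 0.0716 m³/s.
180 L/s = 0.18 m³/s.
48.3 µg/L = 0.0483 mg/L.
Mass balance: 0.188·0.2516 = 0.0716·Cₑ + 0.18·0.0483.
Cₑ = (0.0473 − 0.008694) / 0.0716 = 0.5392 mg/L.

0.539 mg/L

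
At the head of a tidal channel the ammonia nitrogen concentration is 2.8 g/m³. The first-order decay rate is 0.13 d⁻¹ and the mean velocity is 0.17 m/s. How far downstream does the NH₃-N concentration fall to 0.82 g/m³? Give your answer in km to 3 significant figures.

139 km

From C = C₀·e^(−kt), t = ln(C₀/C)/k = ln(2.8/0.82)/0.13 = 1.228/0.13 = 9.447 d.
Distance = v·t = 0.17 m/s × 8.162e+05 s = 1.388e+05 m = 138.8 km.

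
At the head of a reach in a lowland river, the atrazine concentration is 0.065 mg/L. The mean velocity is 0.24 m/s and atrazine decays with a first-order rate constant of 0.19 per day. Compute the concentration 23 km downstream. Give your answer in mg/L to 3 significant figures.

0.0526 mg/L

Travel time t = 23 km / 0.24 m/s = 2.3e+04/0.24 = 9.583e+04 s = 1.109 d.
First-order decay: C = 0.065·exp(−0.19·1.109) = 0.065·0.81 = 0.05265 mg/L.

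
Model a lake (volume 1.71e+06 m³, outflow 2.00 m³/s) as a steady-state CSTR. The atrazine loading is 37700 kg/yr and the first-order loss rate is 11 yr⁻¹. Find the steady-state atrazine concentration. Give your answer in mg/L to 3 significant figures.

Outflow Q = 2.00 m³/s × 3.156e+07 s/yr = 6.312e+07 m³/yr.
Steady-state CSTR mass balance: W = Q·C + k·V·C, so C = W/(Q + kV).
Q + kV = 6.312e+07 + 11·1.71e+06 = 8.193e+07 m³/yr.
C = 37700/8.193e+07 = 0.0004602 kg/m³ = 0.4602 mg/L.

0.460 mg/L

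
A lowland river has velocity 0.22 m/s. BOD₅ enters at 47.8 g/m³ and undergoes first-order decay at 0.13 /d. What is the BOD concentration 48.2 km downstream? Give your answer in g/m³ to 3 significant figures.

34.4 g/m³

Travel time t = 48.2 km / 0.22 m/s = 4.82e+04/0.22 = 2.191e+05 s = 2.536 d.
First-order decay: C = 47.8·exp(−0.13·2.536) = 47.8·0.7192 = 34.38 g/m³.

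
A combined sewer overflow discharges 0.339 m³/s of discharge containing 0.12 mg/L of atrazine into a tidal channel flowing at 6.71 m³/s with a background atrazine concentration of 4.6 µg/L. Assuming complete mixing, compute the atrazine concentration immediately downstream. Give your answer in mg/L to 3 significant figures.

4.6 µg/L = 0.0046 mg/L.
Flow-weighted mixing gives C = (0.339·0.12 + 6.71·0.0046) / (0.339 + 6.71) = 0.07155/7.049 = 0.01015 mg/L.

0.0101 mg/L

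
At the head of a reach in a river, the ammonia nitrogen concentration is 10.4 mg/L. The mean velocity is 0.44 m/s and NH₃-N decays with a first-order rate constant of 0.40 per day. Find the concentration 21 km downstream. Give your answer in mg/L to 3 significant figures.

8.34 mg/L

Travel time t = 21 km / 0.44 m/s = 2.1e+04/0.44 = 4.773e+04 s = 0.5524 d.
First-order decay: C = 10.4·exp(−0.40·0.5524) = 10.4·0.8017 = 8.338 mg/L.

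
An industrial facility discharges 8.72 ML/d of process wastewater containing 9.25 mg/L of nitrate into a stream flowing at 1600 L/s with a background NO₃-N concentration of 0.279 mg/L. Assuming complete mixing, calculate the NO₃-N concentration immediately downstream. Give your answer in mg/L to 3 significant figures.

0.811 mg/L

8.72 ML/d = 0.1009 m³/s.
1600 L/s = 1.6 m³/s.
Conservation of mass across the mixing zone: C = (0.1009·9.25 + 1.6·0.279) / (0.1009 + 1.6) = 1.38/1.701 = 0.8113 mg/L.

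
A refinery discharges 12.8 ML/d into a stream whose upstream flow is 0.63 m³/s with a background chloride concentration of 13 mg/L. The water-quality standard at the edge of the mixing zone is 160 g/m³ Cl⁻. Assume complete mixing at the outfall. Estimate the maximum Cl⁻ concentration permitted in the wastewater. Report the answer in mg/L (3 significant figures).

785 mg/L

12.8 ML/d = 0.1481 m³/s.
Mass balance: 160·0.7781 = 0.1481·Cₑ + 0.63·13.
Cₑ = (124.5 − 8.19) / 0.1481 = 785.1 mg/L.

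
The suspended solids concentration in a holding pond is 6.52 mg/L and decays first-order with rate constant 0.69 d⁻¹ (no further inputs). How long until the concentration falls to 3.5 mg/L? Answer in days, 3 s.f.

0.902 d

t = ln(C₀/C)/k = ln(6.52/3.5)/0.69 = 0.6221/0.69 = 0.9016 d.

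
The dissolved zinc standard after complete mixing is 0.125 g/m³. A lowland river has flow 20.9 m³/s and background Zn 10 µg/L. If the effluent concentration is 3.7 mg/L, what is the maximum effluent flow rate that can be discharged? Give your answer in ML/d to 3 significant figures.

10 µg/L = 0.01 mg/L.
Mass balance at complete mixing: C_std·(Q_w + Q_r) = Q_w·C_e + Q_r·C_b.
Rearranging, Q_w = Q_r·(C_std − C_b)/(C_e − C_std) = 20.9·(0.125 − 0.01) / (3.7 − 0.125) = 0.6723 m³/s.
= 58.09 ML/d.

58.1 ML/d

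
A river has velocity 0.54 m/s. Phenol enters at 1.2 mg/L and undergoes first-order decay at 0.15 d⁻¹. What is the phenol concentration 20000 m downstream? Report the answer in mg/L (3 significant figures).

1.13 mg/L

Travel time t = 20000 m / 0.54 m/s = 2e+04/0.54 = 3.704e+04 s = 0.4287 d.
First-order decay: C = 1.2·exp(−0.15·0.4287) = 1.2·0.9377 = 1.125 mg/L.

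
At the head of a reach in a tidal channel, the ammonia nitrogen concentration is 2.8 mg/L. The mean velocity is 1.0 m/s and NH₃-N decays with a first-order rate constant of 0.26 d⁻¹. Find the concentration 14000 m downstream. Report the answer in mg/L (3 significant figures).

Travel time t = 14000 m / 1.0 m/s = 1.4e+04/1.0 = 1.4e+04 s = 0.162 d.
First-order decay: C = 2.8·exp(−0.26·0.162) = 2.8·0.9587 = 2.684 mg/L.

2.68 mg/L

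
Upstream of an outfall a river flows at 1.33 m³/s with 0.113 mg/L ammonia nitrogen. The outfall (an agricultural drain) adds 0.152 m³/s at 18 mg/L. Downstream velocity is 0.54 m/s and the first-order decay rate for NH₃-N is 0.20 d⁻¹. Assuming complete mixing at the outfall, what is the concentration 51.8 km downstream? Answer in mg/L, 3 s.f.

After complete mixing, C₀ = (0.152·18 + 1.33·0.113) / 1.482 = 1.948 mg/L.
Travel time t = 5.18e+04 m / 0.54 m/s = 9.593e+04 s = 1.11 d.
C = 1.948·exp(−0.20·1.11) = 1.948·0.8009 = 1.56 mg/L.

1.56 mg/L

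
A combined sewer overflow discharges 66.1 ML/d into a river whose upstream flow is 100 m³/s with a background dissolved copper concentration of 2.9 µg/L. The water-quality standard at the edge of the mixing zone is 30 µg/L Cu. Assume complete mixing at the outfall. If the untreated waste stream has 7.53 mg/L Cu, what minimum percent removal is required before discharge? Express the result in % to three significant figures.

52.6 %

66.1 ML/d = 0.765 m³/s.
2.9 µg/L = 0.0029 mg/L.
30 µg/L = 0.03 mg/L.
Mass balance: 0.03·100.8 = 0.765·Cₑ + 100·0.0029.
Cₑ = (3.023 − 0.29) / 0.765 = 3.572 mg/L.
Required removal = 1 − 3.572/7.53 = 52.56 %.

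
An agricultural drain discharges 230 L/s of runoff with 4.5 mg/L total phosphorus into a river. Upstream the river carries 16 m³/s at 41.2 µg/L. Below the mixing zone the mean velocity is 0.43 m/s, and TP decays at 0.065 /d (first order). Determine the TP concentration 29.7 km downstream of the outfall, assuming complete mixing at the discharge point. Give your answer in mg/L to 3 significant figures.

0.0991 mg/L

230 L/s = 0.23 m³/s.
41.2 µg/L = 0.0412 mg/L.
After complete mixing, C₀ = (0.23·4.5 + 16·0.0412) / 16.23 = 0.1044 mg/L.
Travel time t = 2.97e+04 m / 0.43 m/s = 6.907e+04 s = 0.7994 d.
C = 0.1044·exp(−0.065·0.7994) = 0.1044·0.9494 = 0.0991 mg/L.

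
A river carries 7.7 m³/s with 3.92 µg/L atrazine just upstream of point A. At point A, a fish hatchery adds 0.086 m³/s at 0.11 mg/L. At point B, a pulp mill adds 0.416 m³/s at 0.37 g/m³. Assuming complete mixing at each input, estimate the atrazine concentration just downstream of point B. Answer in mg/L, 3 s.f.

3.92 µg/L = 0.00392 mg/L.
After input A: C = (7.7·0.00392 + 0.086·0.11) / 7.786 = 0.005092 mg/L.
After input B: C = (7.786·0.005092 + 0.416·0.37) / 8.202 = 0.0236 mg/L.

0.0236 mg/L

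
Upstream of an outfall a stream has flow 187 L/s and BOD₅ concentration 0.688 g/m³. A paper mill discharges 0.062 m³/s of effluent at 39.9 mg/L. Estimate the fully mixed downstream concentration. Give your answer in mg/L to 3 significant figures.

187 L/s = 0.187 m³/s.
Conservation of mass across the mixing zone: C = (0.062·39.9 + 0.187·0.688) / (0.062 + 0.187) = 2.602/0.249 = 10.45 mg/L.

10.5 mg/L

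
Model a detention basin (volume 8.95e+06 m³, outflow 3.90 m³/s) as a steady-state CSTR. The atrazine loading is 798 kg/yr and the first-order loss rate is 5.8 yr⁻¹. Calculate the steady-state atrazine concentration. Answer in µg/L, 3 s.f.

Outflow Q = 3.90 m³/s × 3.156e+07 s/yr = 1.231e+08 m³/yr.
Steady-state CSTR mass balance: W = Q·C + k·V·C, so C = W/(Q + kV).
Q + kV = 1.231e+08 + 5.8·8.95e+06 = 1.75e+08 m³/yr.
C = 798/1.75e+08 = 4.56e-06 kg/m³ = 0.00456 mg/L = 4.56 µg/L.

4.56 µg/L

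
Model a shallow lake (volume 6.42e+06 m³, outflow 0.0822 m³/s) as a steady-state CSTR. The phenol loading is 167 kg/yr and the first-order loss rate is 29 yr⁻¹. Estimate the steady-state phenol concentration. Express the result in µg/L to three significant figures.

Outflow Q = 0.0822 m³/s × 3.156e+07 s/yr = 2.594e+06 m³/yr.
Steady-state CSTR mass balance: W = Q·C + k·V·C, so C = W/(Q + kV).
Q + kV = 2.594e+06 + 29·6.42e+06 = 1.888e+08 m³/yr.
C = 167/1.888e+08 = 8.847e-07 kg/m³ = 0.0008847 mg/L = 0.8847 µg/L.

0.885 µg/L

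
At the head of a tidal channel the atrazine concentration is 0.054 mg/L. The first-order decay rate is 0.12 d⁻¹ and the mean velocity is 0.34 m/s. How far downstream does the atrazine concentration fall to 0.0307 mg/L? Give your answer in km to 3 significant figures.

138 km

From C = C₀·e^(−kt), t = ln(C₀/C)/k = ln(0.054/0.0307)/0.12 = 0.5647/0.12 = 4.706 d.
Distance = v·t = 0.34 m/s × 4.066e+05 s = 1.382e+05 m = 138.2 km.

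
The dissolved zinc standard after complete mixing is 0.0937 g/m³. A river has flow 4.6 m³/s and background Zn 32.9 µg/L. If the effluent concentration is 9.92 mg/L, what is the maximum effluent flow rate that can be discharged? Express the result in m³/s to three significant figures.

32.9 µg/L = 0.0329 mg/L.
Mass balance at complete mixing: C_std·(Q_w + Q_r) = Q_w·C_e + Q_r·C_b.
Rearranging, Q_w = Q_r·(C_std − C_b)/(C_e − C_std) = 4.6·(0.0937 − 0.0329) / (9.92 − 0.0937) = 0.02846 m³/s.

0.0285 m³/s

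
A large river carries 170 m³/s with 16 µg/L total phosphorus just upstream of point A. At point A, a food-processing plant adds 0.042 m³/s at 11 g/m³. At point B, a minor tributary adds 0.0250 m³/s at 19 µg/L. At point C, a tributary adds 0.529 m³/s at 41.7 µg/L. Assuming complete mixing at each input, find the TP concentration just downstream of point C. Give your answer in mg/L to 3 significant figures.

16 µg/L = 0.016 mg/L.
After input A: C = (170·0.016 + 0.042·11) / 170 = 0.01871 mg/L.
19 µg/L = 0.019 mg/L.
After input B: C = (170·0.01871 + 0.025·0.019) / 170.1 = 0.01871 mg/L.
41.7 µg/L = 0.0417 mg/L.
After input C: C = (170.1·0.01871 + 0.529·0.0417) / 170.6 = 0.01878 mg/L.

0.0188 mg/L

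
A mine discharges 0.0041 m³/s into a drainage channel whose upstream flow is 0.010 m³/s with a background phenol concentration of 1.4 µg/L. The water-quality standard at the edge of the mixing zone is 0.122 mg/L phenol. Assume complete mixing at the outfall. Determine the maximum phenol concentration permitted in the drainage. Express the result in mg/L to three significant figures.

0.416 mg/L

1.4 µg/L = 0.0014 mg/L.
Mass balance: 0.122·0.0141 = 0.0041·Cₑ + 0.01·0.0014.
Cₑ = (0.00172 − 1.4e-05) / 0.0041 = 0.4161 mg/L.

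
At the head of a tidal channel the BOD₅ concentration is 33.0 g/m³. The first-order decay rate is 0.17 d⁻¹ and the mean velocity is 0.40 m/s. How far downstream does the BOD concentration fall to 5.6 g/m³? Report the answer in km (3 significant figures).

361 km

From C = C₀·e^(−kt), t = ln(C₀/C)/k = ln(33.0/5.6)/0.17 = 1.774/0.17 = 10.43 d.
Distance = v·t = 0.40 m/s × 9.015e+05 s = 3.606e+05 m = 360.6 km.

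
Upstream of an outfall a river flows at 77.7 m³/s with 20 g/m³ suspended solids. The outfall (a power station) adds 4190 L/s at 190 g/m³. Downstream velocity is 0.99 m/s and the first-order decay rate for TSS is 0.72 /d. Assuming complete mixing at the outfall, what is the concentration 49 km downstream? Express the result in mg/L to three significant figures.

4190 L/s = 4.19 m³/s.
After complete mixing, C₀ = (4.19·190 + 77.7·20) / 81.89 = 28.7 mg/L.
Travel time t = 4.9e+04 m / 0.99 m/s = 4.949e+04 s = 0.5729 d.
C = 28.7·exp(−0.72·0.5729) = 28.7·0.662 = 19 mg/L.

19.0 mg/L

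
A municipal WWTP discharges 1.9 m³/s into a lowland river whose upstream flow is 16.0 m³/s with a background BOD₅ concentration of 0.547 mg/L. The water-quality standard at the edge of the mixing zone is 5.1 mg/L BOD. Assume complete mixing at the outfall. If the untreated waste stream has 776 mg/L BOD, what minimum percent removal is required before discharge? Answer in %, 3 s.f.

Mass balance: 5.1·17.9 = 1.9·Cₑ + 16·0.547.
Cₑ = (91.29 − 8.752) / 1.9 = 43.44 mg/L.
Required removal = 1 − 43.44/776 = 94.4 %.

94.4 %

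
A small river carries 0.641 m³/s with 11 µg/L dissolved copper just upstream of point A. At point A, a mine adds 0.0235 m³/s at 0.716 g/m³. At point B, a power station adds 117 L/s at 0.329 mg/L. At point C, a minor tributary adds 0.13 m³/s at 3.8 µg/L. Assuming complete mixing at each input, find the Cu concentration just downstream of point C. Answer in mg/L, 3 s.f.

0.0690 mg/L

11 µg/L = 0.011 mg/L.
After input A: C = (0.641·0.011 + 0.0235·0.716) / 0.6645 = 0.03593 mg/L.
117 L/s = 0.117 m³/s.
After input B: C = (0.6645·0.03593 + 0.117·0.329) / 0.7815 = 0.07981 mg/L.
3.8 µg/L = 0.0038 mg/L.
After input C: C = (0.7815·0.07981 + 0.13·0.0038) / 0.9115 = 0.06897 mg/L.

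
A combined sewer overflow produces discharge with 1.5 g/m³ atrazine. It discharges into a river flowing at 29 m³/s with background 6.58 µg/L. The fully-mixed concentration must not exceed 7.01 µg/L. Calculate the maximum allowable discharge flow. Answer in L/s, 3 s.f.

8.35 L/s

6.58 µg/L = 0.00658 mg/L.
7.01 µg/L = 0.00701 mg/L.
Mass balance at complete mixing: C_std·(Q_w + Q_r) = Q_w·C_e + Q_r·C_b.
Rearranging, Q_w = Q_r·(C_std − C_b)/(C_e − C_std) = 29·(0.00701 − 0.00658) / (1.5 − 0.00701) = 0.008352 m³/s.
= 8.352 L/s.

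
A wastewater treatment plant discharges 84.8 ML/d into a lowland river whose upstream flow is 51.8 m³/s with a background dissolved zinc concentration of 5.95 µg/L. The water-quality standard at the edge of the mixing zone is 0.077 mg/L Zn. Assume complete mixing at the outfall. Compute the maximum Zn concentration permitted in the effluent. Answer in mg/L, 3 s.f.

84.8 ML/d = 0.9815 m³/s.
5.95 µg/L = 0.00595 mg/L.
Mass balance: 0.077·52.78 = 0.9815·Cₑ + 51.8·0.00595.
Cₑ = (4.064 − 0.3082) / 0.9815 = 3.827 mg/L.

3.83 mg/L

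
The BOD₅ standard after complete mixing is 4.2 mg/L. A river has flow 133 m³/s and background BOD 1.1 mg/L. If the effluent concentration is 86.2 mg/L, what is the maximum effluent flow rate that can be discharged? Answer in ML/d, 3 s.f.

434 ML/d

Mass balance at complete mixing: C_std·(Q_w + Q_r) = Q_w·C_e + Q_r·C_b.
Rearranging, Q_w = Q_r·(C_std − C_b)/(C_e − C_std) = 133·(4.2 − 1.1) / (86.2 − 4.2) = 5.028 m³/s.
= 434.4 ML/d.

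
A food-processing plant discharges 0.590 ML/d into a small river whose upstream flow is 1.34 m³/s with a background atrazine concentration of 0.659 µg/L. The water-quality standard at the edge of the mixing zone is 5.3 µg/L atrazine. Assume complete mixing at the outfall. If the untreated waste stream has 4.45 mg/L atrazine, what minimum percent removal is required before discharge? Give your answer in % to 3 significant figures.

0.590 ML/d = 0.006829 m³/s.
0.659 µg/L = 0.000659 mg/L.
5.3 µg/L = 0.0053 mg/L.
Mass balance: 0.0053·1.347 = 0.006829·Cₑ + 1.34·0.000659.
Cₑ = (0.007138 − 0.0008831) / 0.006829 = 0.916 mg/L.
Required removal = 1 − 0.916/4.45 = 79.42 %.

79.4 %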